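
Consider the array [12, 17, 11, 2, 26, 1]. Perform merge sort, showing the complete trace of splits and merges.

Merge sort trace:

Split: [12, 17, 11, 2, 26, 1] -> [12, 17, 11] and [2, 26, 1]
  Split: [12, 17, 11] -> [12] and [17, 11]
    Split: [17, 11] -> [17] and [11]
    Merge: [17] + [11] -> [11, 17]
  Merge: [12] + [11, 17] -> [11, 12, 17]
  Split: [2, 26, 1] -> [2] and [26, 1]
    Split: [26, 1] -> [26] and [1]
    Merge: [26] + [1] -> [1, 26]
  Merge: [2] + [1, 26] -> [1, 2, 26]
Merge: [11, 12, 17] + [1, 2, 26] -> [1, 2, 11, 12, 17, 26]

Final sorted array: [1, 2, 11, 12, 17, 26]

The merge sort proceeds by recursively splitting the array and merging sorted halves.
After all merges, the sorted array is [1, 2, 11, 12, 17, 26].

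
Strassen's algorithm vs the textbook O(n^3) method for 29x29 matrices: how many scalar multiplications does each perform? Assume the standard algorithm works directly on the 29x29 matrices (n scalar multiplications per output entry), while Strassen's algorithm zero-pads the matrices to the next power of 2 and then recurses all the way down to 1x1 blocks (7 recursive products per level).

Matrix multiplication for 29x29 matrices:

Strassen's algorithm requires power-of-2 dimensions. Pad 29x29 to 32x32 (next power of 2).

Standard algorithm: 29^3 = 24389 multiplications
Strassen's algorithm: 7^(log2(32)) = 7^5 = 16807 multiplications
Savings: 24389 - 16807 = 7582 multiplications

Standard: 24389 multiplications (29^3). Strassen: 16807 multiplications (7^5, after padding to 32x32). Strassen reduces 8 recursive multiplications to 7 at each level.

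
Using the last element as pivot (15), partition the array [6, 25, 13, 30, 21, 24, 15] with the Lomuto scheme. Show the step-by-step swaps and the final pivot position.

Lomuto partition with pivot = 15:

Initial array: [6, 25, 13, 30, 21, 24, 15]

arr[0]=6 <= 15: swap with position 0, array becomes [6, 25, 13, 30, 21, 24, 15]
arr[1]=25 > 15: no swap
arr[2]=13 <= 15: swap with position 1, array becomes [6, 13, 25, 30, 21, 24, 15]
arr[3]=30 > 15: no swap
arr[4]=21 > 15: no swap
arr[5]=24 > 15: no swap

Place pivot at position 2: [6, 13, 15, 30, 21, 24, 25]
Pivot position: 2

After partitioning with pivot 15, the array becomes [6, 13, 15, 30, 21, 24, 25]. The pivot is placed at index 2. All elements to the left of the pivot are <= 15, and all elements to the right are > 15.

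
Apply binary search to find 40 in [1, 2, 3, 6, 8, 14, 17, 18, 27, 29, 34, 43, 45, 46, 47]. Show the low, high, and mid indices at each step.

Binary search for 40 in [1, 2, 3, 6, 8, 14, 17, 18, 27, 29, 34, 43, 45, 46, 47]:

lo=0, hi=14, mid=7, arr[mid]=18 -> 18 < 40, search right half
lo=8, hi=14, mid=11, arr[mid]=43 -> 43 > 40, search left half
lo=8, hi=10, mid=9, arr[mid]=29 -> 29 < 40, search right half
lo=10, hi=10, mid=10, arr[mid]=34 -> 34 < 40, search right half
lo=11 > hi=10, target 40 not found

Binary search determines that 40 is not in the array after 4 comparisons. The search space was exhausted without finding the target.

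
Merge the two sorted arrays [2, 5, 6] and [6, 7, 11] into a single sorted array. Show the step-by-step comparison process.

Merging process:

Compare 2 vs 6: take 2 from left. Merged: [2]
Compare 5 vs 6: take 5 from left. Merged: [2, 5]
Compare 6 vs 6: take 6 from left. Merged: [2, 5, 6]
Append remaining from right: [6, 7, 11]. Merged: [2, 5, 6, 6, 7, 11]

Final merged array: [2, 5, 6, 6, 7, 11]
Total comparisons: 3

The merged array is [2, 5, 6, 6, 7, 11], requiring 3 comparisons. The merge step runs in O(n) time where n is the total number of elements.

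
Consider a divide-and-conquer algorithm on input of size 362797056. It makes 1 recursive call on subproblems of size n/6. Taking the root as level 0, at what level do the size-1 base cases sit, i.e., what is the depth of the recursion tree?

For divide and conquer with division factor 6:

Problem sizes at each level:
Level 0: 362797056
Level 1: 60466176
Level 2: 10077696
Level 3: 1679616
Level 4: 279936
Level 5: 46656
Level 6: 7776
Level 7: 1296
Level 8: 216
Level 9: 36
Level 10: 6
Level 11: 1

The root is level 0 and the size-1 base case is level 11 (the tree spans levels 0 through 11, i.e. 12 levels counting the root), so the depth is the number of divisions: log_6(362797056) = 11

The recursion tree depth is log_6(362797056) = 11. At each level, the problem size is divided by 6, so it takes 11 divisions to reduce to a base case of size 1. The algorithm makes 1 recursive call at each level.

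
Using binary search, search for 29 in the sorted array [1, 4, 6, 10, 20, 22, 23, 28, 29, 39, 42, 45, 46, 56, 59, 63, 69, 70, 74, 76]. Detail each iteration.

Binary search for 29 in [1, 4, 6, 10, 20, 22, 23, 28, 29, 39, 42, 45, 46, 56, 59, 63, 69, 70, 74, 76]:

lo=0, hi=19, mid=9, arr[mid]=39 -> 39 > 29, search left half
lo=0, hi=8, mid=4, arr[mid]=20 -> 20 < 29, search right half
lo=5, hi=8, mid=6, arr[mid]=23 -> 23 < 29, search right half
lo=7, hi=8, mid=7, arr[mid]=28 -> 28 < 29, search right half
lo=8, hi=8, mid=8, arr[mid]=29 -> Found target at index 8!

Binary search finds 29 at index 8 after 5 comparisons. The search repeatedly halves the search space by comparing with the middle element.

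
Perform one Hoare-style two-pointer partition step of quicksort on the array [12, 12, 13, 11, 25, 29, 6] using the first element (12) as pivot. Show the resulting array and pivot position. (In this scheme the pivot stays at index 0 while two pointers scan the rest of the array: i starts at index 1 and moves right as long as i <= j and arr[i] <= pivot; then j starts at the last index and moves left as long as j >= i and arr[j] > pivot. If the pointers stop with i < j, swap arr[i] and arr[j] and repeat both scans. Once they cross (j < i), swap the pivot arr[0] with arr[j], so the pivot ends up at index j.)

Hoare-style two-pointer partition with pivot = 12:

Initial array: [12, 12, 13, 11, 25, 29, 6]

Pointers start at i = 1, j = 6.
i stops at index 2 (arr[2]=13 > 12), j stops at index 6 (arr[6]=6 <= 12): swap arr[2] and arr[6], array becomes [12, 12, 6, 11, 25, 29, 13]
i ends at 4, j ends at 3: the pointers have crossed (j < i), so scanning stops.

Swap pivot arr[0] with arr[3] to place pivot at position 3: [11, 12, 6, 12, 25, 29, 13]
Pivot position: 3

After partitioning with pivot 12, the array becomes [11, 12, 6, 12, 25, 29, 13]. The pivot is placed at index 3. All elements to the left of the pivot are <= 12, and all elements to the right are > 12.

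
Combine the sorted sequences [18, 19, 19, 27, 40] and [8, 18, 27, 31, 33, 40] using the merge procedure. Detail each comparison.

Merging process:

Compare 18 vs 8: take 8 from right. Merged: [8]
Compare 18 vs 18: take 18 from left. Merged: [8, 18]
Compare 19 vs 18: take 18 from right. Merged: [8, 18, 18]
Compare 19 vs 27: take 19 from left. Merged: [8, 18, 18, 19]
Compare 19 vs 27: take 19 from left. Merged: [8, 18, 18, 19, 19]
Compare 27 vs 27: take 27 from left. Merged: [8, 18, 18, 19, 19, 27]
Compare 40 vs 27: take 27 from right. Merged: [8, 18, 18, 19, 19, 27, 27]
Compare 40 vs 31: take 31 from right. Merged: [8, 18, 18, 19, 19, 27, 27, 31]
Compare 40 vs 33: take 33 from right. Merged: [8, 18, 18, 19, 19, 27, 27, 31, 33]
Compare 40 vs 40: take 40 from left. Merged: [8, 18, 18, 19, 19, 27, 27, 31, 33, 40]
Append remaining from right: [40]. Merged: [8, 18, 18, 19, 19, 27, 27, 31, 33, 40, 40]

Final merged array: [8, 18, 18, 19, 19, 27, 27, 31, 33, 40, 40]
Total comparisons: 10

The merged array is [8, 18, 18, 19, 19, 27, 27, 31, 33, 40, 40], requiring 10 comparisons. The merge step runs in O(n) time where n is the total number of elements.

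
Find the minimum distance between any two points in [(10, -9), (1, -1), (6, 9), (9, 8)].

Computing all pairwise distances among 4 points:

d((10, -9), (1, -1)) = 12.0416
d((10, -9), (6, 9)) = 18.4391
d((10, -9), (9, 8)) = 17.0294
d((1, -1), (6, 9)) = 11.1803
d((1, -1), (9, 8)) = 12.0416
d((6, 9), (9, 8)) = 3.1623 <-- minimum

Closest pair: (6, 9) and (9, 8) with distance 3.1623

The closest pair is (6, 9) and (9, 8) with Euclidean distance 3.1623. For 4 points, brute-force pairwise comparison is shown above. For large n, the divide-and-conquer algorithm (sort by x, recurse on halves, check the dividing strip) achieves O(n log n).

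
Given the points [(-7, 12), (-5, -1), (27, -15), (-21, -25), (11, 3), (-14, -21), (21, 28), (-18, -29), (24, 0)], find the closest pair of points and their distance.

Computing all pairwise distances among 9 points:

d((-7, 12), (-5, -1)) = 13.1529
d((-7, 12), (27, -15)) = 43.4166
d((-7, 12), (-21, -25)) = 39.5601
d((-7, 12), (11, 3)) = 20.1246
d((-7, 12), (-14, -21)) = 33.7343
d((-7, 12), (21, 28)) = 32.249
d((-7, 12), (-18, -29)) = 42.45
d((-7, 12), (24, 0)) = 33.2415
d((-5, -1), (27, -15)) = 34.9285
d((-5, -1), (-21, -25)) = 28.8444
d((-5, -1), (11, 3)) = 16.4924
d((-5, -1), (-14, -21)) = 21.9317
d((-5, -1), (21, 28)) = 38.9487
d((-5, -1), (-18, -29)) = 30.8707
d((-5, -1), (24, 0)) = 29.0172
d((27, -15), (-21, -25)) = 49.0306
d((27, -15), (11, 3)) = 24.0832
d((27, -15), (-14, -21)) = 41.4367
d((27, -15), (21, 28)) = 43.4166
d((27, -15), (-18, -29)) = 47.1275
d((27, -15), (24, 0)) = 15.2971
d((-21, -25), (11, 3)) = 42.5206
d((-21, -25), (-14, -21)) = 8.0623
d((-21, -25), (21, 28)) = 67.624
d((-21, -25), (-18, -29)) = 5.0 <-- minimum
d((-21, -25), (24, 0)) = 51.4782
d((11, 3), (-14, -21)) = 34.6554
d((11, 3), (21, 28)) = 26.9258
d((11, 3), (-18, -29)) = 43.1856
d((11, 3), (24, 0)) = 13.3417
d((-14, -21), (21, 28)) = 60.2163
d((-14, -21), (-18, -29)) = 8.9443
d((-14, -21), (24, 0)) = 43.4166
d((21, 28), (-18, -29)) = 69.0652
d((21, 28), (24, 0)) = 28.1603
d((-18, -29), (24, 0)) = 51.0392

Closest pair: (-21, -25) and (-18, -29) with distance 5.0

The closest pair is (-21, -25) and (-18, -29) with Euclidean distance 5.0. For 9 points, brute-force pairwise comparison is shown above. For large n, the divide-and-conquer algorithm (sort by x, recurse on halves, check the dividing strip) achieves O(n log n).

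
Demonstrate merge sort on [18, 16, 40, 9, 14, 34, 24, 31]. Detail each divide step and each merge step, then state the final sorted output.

Merge sort trace:

Split: [18, 16, 40, 9, 14, 34, 24, 31] -> [18, 16, 40, 9] and [14, 34, 24, 31]
  Split: [18, 16, 40, 9] -> [18, 16] and [40, 9]
    Split: [18, 16] -> [18] and [16]
    Merge: [18] + [16] -> [16, 18]
    Split: [40, 9] -> [40] and [9]
    Merge: [40] + [9] -> [9, 40]
  Merge: [16, 18] + [9, 40] -> [9, 16, 18, 40]
  Split: [14, 34, 24, 31] -> [14, 34] and [24, 31]
    Split: [14, 34] -> [14] and [34]
    Merge: [14] + [34] -> [14, 34]
    Split: [24, 31] -> [24] and [31]
    Merge: [24] + [31] -> [24, 31]
  Merge: [14, 34] + [24, 31] -> [14, 24, 31, 34]
Merge: [9, 16, 18, 40] + [14, 24, 31, 34] -> [9, 14, 16, 18, 24, 31, 34, 40]

Final sorted array: [9, 14, 16, 18, 24, 31, 34, 40]

The merge sort proceeds by recursively splitting the array and merging sorted halves.
After all merges, the sorted array is [9, 14, 16, 18, 24, 31, 34, 40].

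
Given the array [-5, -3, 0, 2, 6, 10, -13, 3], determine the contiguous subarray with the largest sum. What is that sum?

Using Kadane's algorithm on [-5, -3, 0, 2, 6, 10, -13, 3]:

Scanning through the array:
Position 1 (value -3): max_ending_here = -3, max_so_far = -3
Position 2 (value 0): max_ending_here = 0, max_so_far = 0
Position 3 (value 2): max_ending_here = 2, max_so_far = 2
Position 4 (value 6): max_ending_here = 8, max_so_far = 8
Position 5 (value 10): max_ending_here = 18, max_so_far = 18
Position 6 (value -13): max_ending_here = 5, max_so_far = 18
Position 7 (value 3): max_ending_here = 8, max_so_far = 18

Maximum subarray: [0, 2, 6, 10]
Maximum sum: 18

The maximum subarray is [0, 2, 6, 10] with sum 18. This subarray runs from index 2 to index 5.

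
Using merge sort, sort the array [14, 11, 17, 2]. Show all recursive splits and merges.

Merge sort trace:

Split: [14, 11, 17, 2] -> [14, 11] and [17, 2]
  Split: [14, 11] -> [14] and [11]
  Merge: [14] + [11] -> [11, 14]
  Split: [17, 2] -> [17] and [2]
  Merge: [17] + [2] -> [2, 17]
Merge: [11, 14] + [2, 17] -> [2, 11, 14, 17]

Final sorted array: [2, 11, 14, 17]

The merge sort proceeds by recursively splitting the array and merging sorted halves.
After all merges, the sorted array is [2, 11, 14, 17].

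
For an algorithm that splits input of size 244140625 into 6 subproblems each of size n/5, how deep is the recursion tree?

For divide and conquer with division factor 5:

Problem sizes at each level:
Level 0: 244140625
Level 1: 48828125
Level 2: 9765625
Level 3: 1953125
Level 4: 390625
Level 5: 78125
Level 6: 15625
Level 7: 3125
Level 8: 625
Level 9: 125
Level 10: 25
Level 11: 5
Level 12: 1

The root is level 0 and the size-1 base case is level 12 (the tree spans levels 0 through 12, i.e. 13 levels counting the root), so the depth is the number of divisions: log_5(244140625) = 12

The recursion tree depth is log_5(244140625) = 12. At each level, the problem size is divided by 5, so it takes 12 divisions to reduce to a base case of size 1. The algorithm makes 6 recursive calls at each level.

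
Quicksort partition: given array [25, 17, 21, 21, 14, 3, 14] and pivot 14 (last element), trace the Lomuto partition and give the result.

Lomuto partition with pivot = 14:

Initial array: [25, 17, 21, 21, 14, 3, 14]

arr[0]=25 > 14: no swap
arr[1]=17 > 14: no swap
arr[2]=21 > 14: no swap
arr[3]=21 > 14: no swap
arr[4]=14 <= 14: swap with position 0, array becomes [14, 17, 21, 21, 25, 3, 14]
arr[5]=3 <= 14: swap with position 1, array becomes [14, 3, 21, 21, 25, 17, 14]

Place pivot at position 2: [14, 3, 14, 21, 25, 17, 21]
Pivot position: 2

After partitioning with pivot 14, the array becomes [14, 3, 14, 21, 25, 17, 21]. The pivot is placed at index 2. All elements to the left of the pivot are <= 14, and all elements to the right are > 14.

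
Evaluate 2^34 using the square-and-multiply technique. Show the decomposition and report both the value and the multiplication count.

Computing 2^34 by squaring (build up from 2^1; each line after the first costs one multiplication):

2^1 = 2
2^2 = (2^1)^2 = 2^2 = 4
2^4 = (2^2)^2 = 4^2 = 16
2^8 = (2^4)^2 = 16^2 = 256
2^16 = (2^8)^2 = 256^2 = 65536
2^17 = 2 * 2^16 = 2 * 65536 = 131072
2^34 = (2^17)^2 = 131072^2 = 17179869184

Result: 17179869184
Multiplications needed: 6 (6 lines after 2^1)

2^34 = 17179869184. Using exponentiation by squaring, this requires 6 multiplications. The key idea: if the exponent is even, square the half-power; if odd, multiply by the base once.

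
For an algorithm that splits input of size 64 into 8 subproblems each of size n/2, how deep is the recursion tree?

For divide and conquer with division factor 2:

Problem sizes at each level:
Level 0: 64
Level 1: 32
Level 2: 16
Level 3: 8
Level 4: 4
Level 5: 2
Level 6: 1

The root is level 0 and the size-1 base case is level 6 (the tree spans levels 0 through 6, i.e. 7 levels counting the root), so the depth is the number of divisions: log_2(64) = 6

The recursion tree depth is log_2(64) = 6. At each level, the problem size is divided by 2, so it takes 6 divisions to reduce to a base case of size 1. The algorithm makes 8 recursive calls at each level.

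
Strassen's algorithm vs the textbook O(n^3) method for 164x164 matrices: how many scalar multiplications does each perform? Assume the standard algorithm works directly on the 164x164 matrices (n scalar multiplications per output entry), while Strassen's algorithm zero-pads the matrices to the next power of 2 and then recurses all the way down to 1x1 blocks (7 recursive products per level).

Matrix multiplication for 164x164 matrices:

Strassen's algorithm requires power-of-2 dimensions. Pad 164x164 to 256x256 (next power of 2).

Standard algorithm: 164^3 = 4410944 multiplications
Strassen's algorithm: 7^(log2(256)) = 7^8 = 5764801 multiplications
Difference: 4410944 - 5764801 = -1353857 (Strassen uses MORE here due to padding overhead — for small or just-over-power-of-2 n, padding can outweigh the per-level savings)

Standard: 4410944 multiplications (164^3). Strassen: 5764801 multiplications (7^8, after padding to 256x256). Strassen reduces 8 recursive multiplications to 7 at each level.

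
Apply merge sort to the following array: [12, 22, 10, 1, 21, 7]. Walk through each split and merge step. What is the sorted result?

Merge sort trace:

Split: [12, 22, 10, 1, 21, 7] -> [12, 22, 10] and [1, 21, 7]
  Split: [12, 22, 10] -> [12] and [22, 10]
    Split: [22, 10] -> [22] and [10]
    Merge: [22] + [10] -> [10, 22]
  Merge: [12] + [10, 22] -> [10, 12, 22]
  Split: [1, 21, 7] -> [1] and [21, 7]
    Split: [21, 7] -> [21] and [7]
    Merge: [21] + [7] -> [7, 21]
  Merge: [1] + [7, 21] -> [1, 7, 21]
Merge: [10, 12, 22] + [1, 7, 21] -> [1, 7, 10, 12, 21, 22]

Final sorted array: [1, 7, 10, 12, 21, 22]

The merge sort proceeds by recursively splitting the array and merging sorted halves.
After all merges, the sorted array is [1, 7, 10, 12, 21, 22].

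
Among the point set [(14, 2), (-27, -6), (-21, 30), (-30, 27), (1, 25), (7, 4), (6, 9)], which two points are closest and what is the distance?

Computing all pairwise distances among 7 points:

d((14, 2), (-27, -6)) = 41.7732
d((14, 2), (-21, 30)) = 44.8219
d((14, 2), (-30, 27)) = 50.6063
d((14, 2), (1, 25)) = 26.4197
d((14, 2), (7, 4)) = 7.2801
d((14, 2), (6, 9)) = 10.6301
d((-27, -6), (-21, 30)) = 36.4966
d((-27, -6), (-30, 27)) = 33.1361
d((-27, -6), (1, 25)) = 41.7732
d((-27, -6), (7, 4)) = 35.4401
d((-27, -6), (6, 9)) = 36.2491
d((-21, 30), (-30, 27)) = 9.4868
d((-21, 30), (1, 25)) = 22.561
d((-21, 30), (7, 4)) = 38.2099
d((-21, 30), (6, 9)) = 34.2053
d((-30, 27), (1, 25)) = 31.0644
d((-30, 27), (7, 4)) = 43.566
d((-30, 27), (6, 9)) = 40.2492
d((1, 25), (7, 4)) = 21.8403
d((1, 25), (6, 9)) = 16.7631
d((7, 4), (6, 9)) = 5.099 <-- minimum

Closest pair: (7, 4) and (6, 9) with distance 5.099

The closest pair is (7, 4) and (6, 9) with Euclidean distance 5.099. For 7 points, brute-force pairwise comparison is shown above. For large n, the divide-and-conquer algorithm (sort by x, recurse on halves, check the dividing strip) achieves O(n log n).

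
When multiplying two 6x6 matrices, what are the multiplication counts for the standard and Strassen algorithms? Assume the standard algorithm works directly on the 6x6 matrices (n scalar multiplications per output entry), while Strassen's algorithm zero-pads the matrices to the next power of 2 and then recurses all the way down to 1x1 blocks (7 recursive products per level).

Matrix multiplication for 6x6 matrices:

Strassen's algorithm requires power-of-2 dimensions. Pad 6x6 to 8x8 (next power of 2).

Standard algorithm: 6^3 = 216 multiplications
Strassen's algorithm: 7^(log2(8)) = 7^3 = 343 multiplications
Difference: 216 - 343 = -127 (Strassen uses MORE here due to padding overhead — for small or just-over-power-of-2 n, padding can outweigh the per-level savings)

Standard: 216 multiplications (6^3). Strassen: 343 multiplications (7^3, after padding to 8x8). Strassen reduces 8 recursive multiplications to 7 at each level.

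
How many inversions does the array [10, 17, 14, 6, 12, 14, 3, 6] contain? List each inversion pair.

Finding inversions in [10, 17, 14, 6, 12, 14, 3, 6]:

(0, 3): arr[0]=10 > arr[3]=6
(0, 6): arr[0]=10 > arr[6]=3
(0, 7): arr[0]=10 > arr[7]=6
(1, 2): arr[1]=17 > arr[2]=14
(1, 3): arr[1]=17 > arr[3]=6
(1, 4): arr[1]=17 > arr[4]=12
(1, 5): arr[1]=17 > arr[5]=14
(1, 6): arr[1]=17 > arr[6]=3
(1, 7): arr[1]=17 > arr[7]=6
(2, 3): arr[2]=14 > arr[3]=6
(2, 4): arr[2]=14 > arr[4]=12
(2, 6): arr[2]=14 > arr[6]=3
(2, 7): arr[2]=14 > arr[7]=6
(3, 6): arr[3]=6 > arr[6]=3
(4, 6): arr[4]=12 > arr[6]=3
(4, 7): arr[4]=12 > arr[7]=6
(5, 6): arr[5]=14 > arr[6]=3
(5, 7): arr[5]=14 > arr[7]=6

Total inversions: 18

The array has 18 inversion(s): (0,3), (0,6), (0,7), (1,2), (1,3), (1,4), (1,5), (1,6), (1,7), (2,3), (2,4), (2,6), (2,7), (3,6), (4,6), (4,7), (5,6), (5,7). Each pair (i,j) satisfies i < j and arr[i] > arr[j].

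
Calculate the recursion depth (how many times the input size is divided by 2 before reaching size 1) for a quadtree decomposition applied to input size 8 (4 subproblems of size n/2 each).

For divide and conquer with division factor 2:

Problem sizes at each level:
Level 0: 8
Level 1: 4
Level 2: 2
Level 3: 1

The root is level 0 and the size-1 base case is level 3 (the tree spans levels 0 through 3, i.e. 4 levels counting the root), so the depth is the number of divisions: log_2(8) = 3

The recursion tree depth is log_2(8) = 3. At each level, the problem size is divided by 2, so it takes 3 divisions to reduce to a base case of size 1. The algorithm makes 4 recursive calls at each level.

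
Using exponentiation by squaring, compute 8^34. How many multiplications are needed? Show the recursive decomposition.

Computing 8^34 by squaring (build up from 8^1; each line after the first costs one multiplication):

8^1 = 8
8^2 = (8^1)^2 = 8^2 = 64
8^4 = (8^2)^2 = 64^2 = 4096
8^8 = (8^4)^2 = 4096^2 = 16777216
8^16 = (8^8)^2 = 16777216^2 = 281474976710656
8^17 = 8 * 8^16 = 8 * 281474976710656 = 2251799813685248
8^34 = (8^17)^2 = 2251799813685248^2 = 5070602400912917605986812821504

Result: 5070602400912917605986812821504
Multiplications needed: 6 (6 lines after 8^1)

8^34 = 5070602400912917605986812821504. Using exponentiation by squaring, this requires 6 multiplications. The key idea: if the exponent is even, square the half-power; if odd, multiply by the base once.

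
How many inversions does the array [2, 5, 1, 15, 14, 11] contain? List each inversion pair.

Finding inversions in [2, 5, 1, 15, 14, 11]:

(0, 2): arr[0]=2 > arr[2]=1
(1, 2): arr[1]=5 > arr[2]=1
(3, 4): arr[3]=15 > arr[4]=14
(3, 5): arr[3]=15 > arr[5]=11
(4, 5): arr[4]=14 > arr[5]=11

Total inversions: 5

The array has 5 inversion(s): (0,2), (1,2), (3,4), (3,5), (4,5). Each pair (i,j) satisfies i < j and arr[i] > arr[j].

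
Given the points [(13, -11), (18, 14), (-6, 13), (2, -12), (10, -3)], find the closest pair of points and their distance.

Computing all pairwise distances among 5 points:

d((13, -11), (18, 14)) = 25.4951
d((13, -11), (-6, 13)) = 30.6105
d((13, -11), (2, -12)) = 11.0454
d((13, -11), (10, -3)) = 8.544 <-- minimum
d((18, 14), (-6, 13)) = 24.0208
d((18, 14), (2, -12)) = 30.5287
d((18, 14), (10, -3)) = 18.7883
d((-6, 13), (2, -12)) = 26.2488
d((-6, 13), (10, -3)) = 22.6274
d((2, -12), (10, -3)) = 12.0416

Closest pair: (13, -11) and (10, -3) with distance 8.544

The closest pair is (13, -11) and (10, -3) with Euclidean distance 8.544. For 5 points, brute-force pairwise comparison is shown above. For large n, the divide-and-conquer algorithm (sort by x, recurse on halves, check the dividing strip) achieves O(n log n).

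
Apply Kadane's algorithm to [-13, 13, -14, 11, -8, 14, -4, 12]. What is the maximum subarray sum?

Using Kadane's algorithm on [-13, 13, -14, 11, -8, 14, -4, 12]:

Scanning through the array:
Position 1 (value 13): max_ending_here = 13, max_so_far = 13
Position 2 (value -14): max_ending_here = -1, max_so_far = 13
Position 3 (value 11): max_ending_here = 11, max_so_far = 13
Position 4 (value -8): max_ending_here = 3, max_so_far = 13
Position 5 (value 14): max_ending_here = 17, max_so_far = 17
Position 6 (value -4): max_ending_here = 13, max_so_far = 17
Position 7 (value 12): max_ending_here = 25, max_so_far = 25

Maximum subarray: [11, -8, 14, -4, 12]
Maximum sum: 25

The maximum subarray is [11, -8, 14, -4, 12] with sum 25. This subarray runs from index 3 to index 7.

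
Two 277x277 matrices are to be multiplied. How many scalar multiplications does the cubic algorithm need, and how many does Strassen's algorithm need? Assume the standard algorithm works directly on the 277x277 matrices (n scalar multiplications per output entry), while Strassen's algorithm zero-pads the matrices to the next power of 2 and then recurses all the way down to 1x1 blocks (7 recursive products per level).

Matrix multiplication for 277x277 matrices:

Strassen's algorithm requires power-of-2 dimensions. Pad 277x277 to 512x512 (next power of 2).

Standard algorithm: 277^3 = 21253933 multiplications
Strassen's algorithm: 7^(log2(512)) = 7^9 = 40353607 multiplications
Difference: 21253933 - 40353607 = -19099674 (Strassen uses MORE here due to padding overhead — for small or just-over-power-of-2 n, padding can outweigh the per-level savings)

Standard: 21253933 multiplications (277^3). Strassen: 40353607 multiplications (7^9, after padding to 512x512). Strassen reduces 8 recursive multiplications to 7 at each level.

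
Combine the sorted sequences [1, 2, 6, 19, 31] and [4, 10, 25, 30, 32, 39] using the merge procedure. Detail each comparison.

Merging process:

Compare 1 vs 4: take 1 from left. Merged: [1]
Compare 2 vs 4: take 2 from left. Merged: [1, 2]
Compare 6 vs 4: take 4 from right. Merged: [1, 2, 4]
Compare 6 vs 10: take 6 from left. Merged: [1, 2, 4, 6]
Compare 19 vs 10: take 10 from right. Merged: [1, 2, 4, 6, 10]
Compare 19 vs 25: take 19 from left. Merged: [1, 2, 4, 6, 10, 19]
Compare 31 vs 25: take 25 from right. Merged: [1, 2, 4, 6, 10, 19, 25]
Compare 31 vs 30: take 30 from right. Merged: [1, 2, 4, 6, 10, 19, 25, 30]
Compare 31 vs 32: take 31 from left. Merged: [1, 2, 4, 6, 10, 19, 25, 30, 31]
Append remaining from right: [32, 39]. Merged: [1, 2, 4, 6, 10, 19, 25, 30, 31, 32, 39]

Final merged array: [1, 2, 4, 6, 10, 19, 25, 30, 31, 32, 39]
Total comparisons: 9

The merged array is [1, 2, 4, 6, 10, 19, 25, 30, 31, 32, 39], requiring 9 comparisons. The merge step runs in O(n) time where n is the total number of elements.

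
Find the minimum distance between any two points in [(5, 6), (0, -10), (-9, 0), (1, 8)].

Computing all pairwise distances among 4 points:

d((5, 6), (0, -10)) = 16.7631
d((5, 6), (-9, 0)) = 15.2315
d((5, 6), (1, 8)) = 4.4721 <-- minimum
d((0, -10), (-9, 0)) = 13.4536
d((0, -10), (1, 8)) = 18.0278
d((-9, 0), (1, 8)) = 12.8062

Closest pair: (5, 6) and (1, 8) with distance 4.4721

The closest pair is (5, 6) and (1, 8) with Euclidean distance 4.4721. For 4 points, brute-force pairwise comparison is shown above. For large n, the divide-and-conquer algorithm (sort by x, recurse on halves, check the dividing strip) achieves O(n log n).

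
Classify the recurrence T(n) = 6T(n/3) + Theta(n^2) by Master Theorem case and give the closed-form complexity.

Master Theorem for T(n) = 6T(n/3) + O(n^2):

a = 6, b = 3, c = 2
log_b(a) = log_3(6) = 1.6309

Case 3: c = 2 > log_3(6) = 1.6309
T(n) = O(n^2) = O(n^2)

For T(n) = 6T(n/3) + O(n^2): log_3(6) = 1.6309. This is Case 3 of the Master Theorem (c > log_b(a), work dominated by root), giving O(n^2).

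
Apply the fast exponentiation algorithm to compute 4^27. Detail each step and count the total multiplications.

Computing 4^27 by squaring (build up from 4^1; each line after the first costs one multiplication):

4^1 = 4
4^2 = (4^1)^2 = 4^2 = 16
4^3 = 4 * 4^2 = 4 * 16 = 64
4^6 = (4^3)^2 = 64^2 = 4096
4^12 = (4^6)^2 = 4096^2 = 16777216
4^13 = 4 * 4^12 = 4 * 16777216 = 67108864
4^26 = (4^13)^2 = 67108864^2 = 4503599627370496
4^27 = 4 * 4^26 = 4 * 4503599627370496 = 18014398509481984

Result: 18014398509481984
Multiplications needed: 7 (7 lines after 4^1)

4^27 = 18014398509481984. Using exponentiation by squaring, this requires 7 multiplications. The key idea: if the exponent is even, square the half-power; if odd, multiply by the base once.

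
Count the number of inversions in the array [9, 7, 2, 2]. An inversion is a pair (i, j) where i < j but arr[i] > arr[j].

Finding inversions in [9, 7, 2, 2]:

(0, 1): arr[0]=9 > arr[1]=7
(0, 2): arr[0]=9 > arr[2]=2
(0, 3): arr[0]=9 > arr[3]=2
(1, 2): arr[1]=7 > arr[2]=2
(1, 3): arr[1]=7 > arr[3]=2

Total inversions: 5

The array has 5 inversion(s): (0,1), (0,2), (0,3), (1,2), (1,3). Each pair (i,j) satisfies i < j and arr[i] > arr[j].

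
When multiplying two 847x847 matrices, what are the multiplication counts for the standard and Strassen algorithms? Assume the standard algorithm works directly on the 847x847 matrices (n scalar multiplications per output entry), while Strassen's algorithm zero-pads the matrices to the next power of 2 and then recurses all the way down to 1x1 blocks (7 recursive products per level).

Matrix multiplication for 847x847 matrices:

Strassen's algorithm requires power-of-2 dimensions. Pad 847x847 to 1024x1024 (next power of 2).

Standard algorithm: 847^3 = 607645423 multiplications
Strassen's algorithm: 7^(log2(1024)) = 7^10 = 282475249 multiplications
Savings: 607645423 - 282475249 = 325170174 multiplications

Standard: 607645423 multiplications (847^3). Strassen: 282475249 multiplications (7^10, after padding to 1024x1024). Strassen reduces 8 recursive multiplications to 7 at each level.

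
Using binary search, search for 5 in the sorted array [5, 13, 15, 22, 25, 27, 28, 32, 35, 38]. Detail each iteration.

Binary search for 5 in [5, 13, 15, 22, 25, 27, 28, 32, 35, 38]:

lo=0, hi=9, mid=4, arr[mid]=25 -> 25 > 5, search left half
lo=0, hi=3, mid=1, arr[mid]=13 -> 13 > 5, search left half
lo=0, hi=0, mid=0, arr[mid]=5 -> Found target at index 0!

Binary search finds 5 at index 0 after 3 comparisons. The search repeatedly halves the search space by comparing with the middle element.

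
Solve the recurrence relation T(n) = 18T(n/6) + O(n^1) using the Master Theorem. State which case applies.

Master Theorem for T(n) = 18T(n/6) + O(n^1):

a = 18, b = 6, c = 1
log_b(a) = log_6(18) = 1.6131

Case 1: c = 1 < log_6(18) = 1.6131
T(n) = O(n^(log_6 18))

For T(n) = 18T(n/6) + O(n^1): log_6(18) = 1.6131. This is Case 1 of the Master Theorem (c < log_b(a), work dominated by leaves), giving O(n^(log_6 18)).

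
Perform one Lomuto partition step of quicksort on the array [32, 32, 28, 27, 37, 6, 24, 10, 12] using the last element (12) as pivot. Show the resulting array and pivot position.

Lomuto partition with pivot = 12:

Initial array: [32, 32, 28, 27, 37, 6, 24, 10, 12]

arr[0]=32 > 12: no swap
arr[1]=32 > 12: no swap
arr[2]=28 > 12: no swap
arr[3]=27 > 12: no swap
arr[4]=37 > 12: no swap
arr[5]=6 <= 12: swap with position 0, array becomes [6, 32, 28, 27, 37, 32, 24, 10, 12]
arr[6]=24 > 12: no swap
arr[7]=10 <= 12: swap with position 1, array becomes [6, 10, 28, 27, 37, 32, 24, 32, 12]

Place pivot at position 2: [6, 10, 12, 27, 37, 32, 24, 32, 28]
Pivot position: 2

After partitioning with pivot 12, the array becomes [6, 10, 12, 27, 37, 32, 24, 32, 28]. The pivot is placed at index 2. All elements to the left of the pivot are <= 12, and all elements to the right are > 12.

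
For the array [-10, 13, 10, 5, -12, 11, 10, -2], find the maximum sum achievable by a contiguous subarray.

Using Kadane's algorithm on [-10, 13, 10, 5, -12, 11, 10, -2]:

Scanning through the array:
Position 1 (value 13): max_ending_here = 13, max_so_far = 13
Position 2 (value 10): max_ending_here = 23, max_so_far = 23
Position 3 (value 5): max_ending_here = 28, max_so_far = 28
Position 4 (value -12): max_ending_here = 16, max_so_far = 28
Position 5 (value 11): max_ending_here = 27, max_so_far = 28
Position 6 (value 10): max_ending_here = 37, max_so_far = 37
Position 7 (value -2): max_ending_here = 35, max_so_far = 37

Maximum subarray: [13, 10, 5, -12, 11, 10]
Maximum sum: 37

The maximum subarray is [13, 10, 5, -12, 11, 10] with sum 37. This subarray runs from index 1 to index 6.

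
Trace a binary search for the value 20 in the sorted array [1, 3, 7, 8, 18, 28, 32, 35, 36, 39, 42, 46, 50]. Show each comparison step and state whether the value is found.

Binary search for 20 in [1, 3, 7, 8, 18, 28, 32, 35, 36, 39, 42, 46, 50]:

lo=0, hi=12, mid=6, arr[mid]=32 -> 32 > 20, search left half
lo=0, hi=5, mid=2, arr[mid]=7 -> 7 < 20, search right half
lo=3, hi=5, mid=4, arr[mid]=18 -> 18 < 20, search right half
lo=5, hi=5, mid=5, arr[mid]=28 -> 28 > 20, search left half
lo=5 > hi=4, target 20 not found

Binary search determines that 20 is not in the array after 4 comparisons. The search space was exhausted without finding the target.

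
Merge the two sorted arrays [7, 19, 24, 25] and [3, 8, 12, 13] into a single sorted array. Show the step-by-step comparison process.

Merging process:

Compare 7 vs 3: take 3 from right. Merged: [3]
Compare 7 vs 8: take 7 from left. Merged: [3, 7]
Compare 19 vs 8: take 8 from right. Merged: [3, 7, 8]
Compare 19 vs 12: take 12 from right. Merged: [3, 7, 8, 12]
Compare 19 vs 13: take 13 from right. Merged: [3, 7, 8, 12, 13]
Append remaining from left: [19, 24, 25]. Merged: [3, 7, 8, 12, 13, 19, 24, 25]

Final merged array: [3, 7, 8, 12, 13, 19, 24, 25]
Total comparisons: 5

The merged array is [3, 7, 8, 12, 13, 19, 24, 25], requiring 5 comparisons. The merge step runs in O(n) time where n is the total number of elements.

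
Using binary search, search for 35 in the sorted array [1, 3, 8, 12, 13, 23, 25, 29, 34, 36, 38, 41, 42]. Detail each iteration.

Binary search for 35 in [1, 3, 8, 12, 13, 23, 25, 29, 34, 36, 38, 41, 42]:

lo=0, hi=12, mid=6, arr[mid]=25 -> 25 < 35, search right half
lo=7, hi=12, mid=9, arr[mid]=36 -> 36 > 35, search left half
lo=7, hi=8, mid=7, arr[mid]=29 -> 29 < 35, search right half
lo=8, hi=8, mid=8, arr[mid]=34 -> 34 < 35, search right half
lo=9 > hi=8, target 35 not found

Binary search determines that 35 is not in the array after 4 comparisons. The search space was exhausted without finding the target.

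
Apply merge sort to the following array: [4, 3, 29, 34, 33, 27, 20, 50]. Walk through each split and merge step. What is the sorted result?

Merge sort trace:

Split: [4, 3, 29, 34, 33, 27, 20, 50] -> [4, 3, 29, 34] and [33, 27, 20, 50]
  Split: [4, 3, 29, 34] -> [4, 3] and [29, 34]
    Split: [4, 3] -> [4] and [3]
    Merge: [4] + [3] -> [3, 4]
    Split: [29, 34] -> [29] and [34]
    Merge: [29] + [34] -> [29, 34]
  Merge: [3, 4] + [29, 34] -> [3, 4, 29, 34]
  Split: [33, 27, 20, 50] -> [33, 27] and [20, 50]
    Split: [33, 27] -> [33] and [27]
    Merge: [33] + [27] -> [27, 33]
    Split: [20, 50] -> [20] and [50]
    Merge: [20] + [50] -> [20, 50]
  Merge: [27, 33] + [20, 50] -> [20, 27, 33, 50]
Merge: [3, 4, 29, 34] + [20, 27, 33, 50] -> [3, 4, 20, 27, 29, 33, 34, 50]

Final sorted array: [3, 4, 20, 27, 29, 33, 34, 50]

The merge sort proceeds by recursively splitting the array and merging sorted halves.
After all merges, the sorted array is [3, 4, 20, 27, 29, 33, 34, 50].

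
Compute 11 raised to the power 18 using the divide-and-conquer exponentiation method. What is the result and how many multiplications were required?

Computing 11^18 by squaring (build up from 11^1; each line after the first costs one multiplication):

11^1 = 11
11^2 = (11^1)^2 = 11^2 = 121
11^4 = (11^2)^2 = 121^2 = 14641
11^8 = (11^4)^2 = 14641^2 = 214358881
11^9 = 11 * 11^8 = 11 * 214358881 = 2357947691
11^18 = (11^9)^2 = 2357947691^2 = 5559917313492231481

Result: 5559917313492231481
Multiplications needed: 5 (5 lines after 11^1)

11^18 = 5559917313492231481. Using exponentiation by squaring, this requires 5 multiplications. The key idea: if the exponent is even, square the half-power; if odd, multiply by the base once.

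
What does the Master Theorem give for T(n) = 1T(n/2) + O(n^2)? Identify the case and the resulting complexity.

Master Theorem for T(n) = 1T(n/2) + O(n^2):

a = 1, b = 2, c = 2
log_b(a) = log_2(1) = 0.0000

Case 3: c = 2 > log_2(1) = 0.0000
T(n) = O(n^2) = O(n^2)

For T(n) = 1T(n/2) + O(n^2): log_2(1) = 0.0000. This is Case 3 of the Master Theorem (c > log_b(a), work dominated by root), giving O(n^2).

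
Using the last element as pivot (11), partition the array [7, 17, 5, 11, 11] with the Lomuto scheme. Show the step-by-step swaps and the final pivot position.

Lomuto partition with pivot = 11:

Initial array: [7, 17, 5, 11, 11]

arr[0]=7 <= 11: swap with position 0, array becomes [7, 17, 5, 11, 11]
arr[1]=17 > 11: no swap
arr[2]=5 <= 11: swap with position 1, array becomes [7, 5, 17, 11, 11]
arr[3]=11 <= 11: swap with position 2, array becomes [7, 5, 11, 17, 11]

Place pivot at position 3: [7, 5, 11, 11, 17]
Pivot position: 3

After partitioning with pivot 11, the array becomes [7, 5, 11, 11, 17]. The pivot is placed at index 3. All elements to the left of the pivot are <= 11, and all elements to the right are > 11.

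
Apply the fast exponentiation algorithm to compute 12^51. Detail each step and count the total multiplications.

Computing 12^51 by squaring (build up from 12^1; each line after the first costs one multiplication):

12^1 = 12
12^2 = (12^1)^2 = 12^2 = 144
12^3 = 12 * 12^2 = 12 * 144 = 1728
12^6 = (12^3)^2 = 1728^2 = 2985984
12^12 = (12^6)^2 = 2985984^2 = 8916100448256
12^24 = (12^12)^2 = 8916100448256^2 = 79496847203390844133441536
12^25 = 12 * 12^24 = 12 * 79496847203390844133441536 = 953962166440690129601298432
12^50 = (12^25)^2 = 953962166440690129601298432^2 = 910043815000214977332758527534256632492715260325658624
12^51 = 12 * 12^50 = 12 * 910043815000214977332758527534256632492715260325658624 = 10920525780002579727993102330411079589912583123907903488

Result: 10920525780002579727993102330411079589912583123907903488
Multiplications needed: 8 (8 lines after 12^1)

12^51 = 10920525780002579727993102330411079589912583123907903488. Using exponentiation by squaring, this requires 8 multiplications. The key idea: if the exponent is even, square the half-power; if odd, multiply by the base once.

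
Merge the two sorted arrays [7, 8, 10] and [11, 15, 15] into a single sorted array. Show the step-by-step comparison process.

Merging process:

Compare 7 vs 11: take 7 from left. Merged: [7]
Compare 8 vs 11: take 8 from left. Merged: [7, 8]
Compare 10 vs 11: take 10 from left. Merged: [7, 8, 10]
Append remaining from right: [11, 15, 15]. Merged: [7, 8, 10, 11, 15, 15]

Final merged array: [7, 8, 10, 11, 15, 15]
Total comparisons: 3

The merged array is [7, 8, 10, 11, 15, 15], requiring 3 comparisons. The merge step runs in O(n) time where n is the total number of elements.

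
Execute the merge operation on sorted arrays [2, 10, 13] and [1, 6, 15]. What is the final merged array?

Merging process:

Compare 2 vs 1: take 1 from right. Merged: [1]
Compare 2 vs 6: take 2 from left. Merged: [1, 2]
Compare 10 vs 6: take 6 from right. Merged: [1, 2, 6]
Compare 10 vs 15: take 10 from left. Merged: [1, 2, 6, 10]
Compare 13 vs 15: take 13 from left. Merged: [1, 2, 6, 10, 13]
Append remaining from right: [15]. Merged: [1, 2, 6, 10, 13, 15]

Final merged array: [1, 2, 6, 10, 13, 15]
Total comparisons: 5

The merged array is [1, 2, 6, 10, 13, 15], requiring 5 comparisons. The merge step runs in O(n) time where n is the total number of elements.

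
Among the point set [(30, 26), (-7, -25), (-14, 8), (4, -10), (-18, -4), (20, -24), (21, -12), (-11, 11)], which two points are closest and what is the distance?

Computing all pairwise distances among 8 points:

d((30, 26), (-7, -25)) = 63.0079
d((30, 26), (-14, 8)) = 47.5395
d((30, 26), (4, -10)) = 44.4072
d((30, 26), (-18, -4)) = 56.6039
d((30, 26), (20, -24)) = 50.9902
d((30, 26), (21, -12)) = 39.0512
d((30, 26), (-11, 11)) = 43.6578
d((-7, -25), (-14, 8)) = 33.7343
d((-7, -25), (4, -10)) = 18.6011
d((-7, -25), (-18, -4)) = 23.7065
d((-7, -25), (20, -24)) = 27.0185
d((-7, -25), (21, -12)) = 30.8707
d((-7, -25), (-11, 11)) = 36.2215
d((-14, 8), (4, -10)) = 25.4558
d((-14, 8), (-18, -4)) = 12.6491
d((-14, 8), (20, -24)) = 46.6905
d((-14, 8), (21, -12)) = 40.3113
d((-14, 8), (-11, 11)) = 4.2426 <-- minimum
d((4, -10), (-18, -4)) = 22.8035
d((4, -10), (20, -24)) = 21.2603
d((4, -10), (21, -12)) = 17.1172
d((4, -10), (-11, 11)) = 25.807
d((-18, -4), (20, -24)) = 42.9418
d((-18, -4), (21, -12)) = 39.8121
d((-18, -4), (-11, 11)) = 16.5529
d((20, -24), (21, -12)) = 12.0416
d((20, -24), (-11, 11)) = 46.7547
d((21, -12), (-11, 11)) = 39.4081

Closest pair: (-14, 8) and (-11, 11) with distance 4.2426

The closest pair is (-14, 8) and (-11, 11) with Euclidean distance 4.2426. For 8 points, brute-force pairwise comparison is shown above. For large n, the divide-and-conquer algorithm (sort by x, recurse on halves, check the dividing strip) achieves O(n log n).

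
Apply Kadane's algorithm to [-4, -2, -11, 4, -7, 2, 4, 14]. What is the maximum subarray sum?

Using Kadane's algorithm on [-4, -2, -11, 4, -7, 2, 4, 14]:

Scanning through the array:
Position 1 (value -2): max_ending_here = -2, max_so_far = -2
Position 2 (value -11): max_ending_here = -11, max_so_far = -2
Position 3 (value 4): max_ending_here = 4, max_so_far = 4
Position 4 (value -7): max_ending_here = -3, max_so_far = 4
Position 5 (value 2): max_ending_here = 2, max_so_far = 4
Position 6 (value 4): max_ending_here = 6, max_so_far = 6
Position 7 (value 14): max_ending_here = 20, max_so_far = 20

Maximum subarray: [2, 4, 14]
Maximum sum: 20

The maximum subarray is [2, 4, 14] with sum 20. This subarray runs from index 5 to index 7.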